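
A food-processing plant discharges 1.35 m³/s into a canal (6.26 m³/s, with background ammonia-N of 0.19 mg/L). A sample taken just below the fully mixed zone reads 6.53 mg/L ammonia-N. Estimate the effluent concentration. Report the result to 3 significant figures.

35.9 mg/L

Mass balance: 6.260·0.1900 + 1.350·Cₑ = 7.610·6.530
→ Cₑ = (7.610·6.530 − 6.260·0.1900) / 1.350 = 35.93 mg/L.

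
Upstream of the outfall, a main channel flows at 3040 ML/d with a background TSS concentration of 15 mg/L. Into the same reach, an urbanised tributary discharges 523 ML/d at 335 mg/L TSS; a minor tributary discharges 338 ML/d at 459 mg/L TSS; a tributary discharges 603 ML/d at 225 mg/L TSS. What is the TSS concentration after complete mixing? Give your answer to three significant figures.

Flow-weighted average: C = (3040·15.00 + 523.0·335.0 + 338.0·459.0 + 603.0·225.0) / 4504 = 511600/4504 = 113.6 mg/L.

114 mg/L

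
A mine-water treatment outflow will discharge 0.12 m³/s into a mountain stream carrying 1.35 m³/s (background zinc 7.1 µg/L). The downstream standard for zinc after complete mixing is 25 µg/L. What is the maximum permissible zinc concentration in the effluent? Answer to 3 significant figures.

226 µg/L

At the limit, (Qr·Cr + Qe·Cₑ)/(Qr + Qe) = 25:
Cₑ = (1.470·25 − 1.350·7.100) / 0.1200 = 226.4 µg/L.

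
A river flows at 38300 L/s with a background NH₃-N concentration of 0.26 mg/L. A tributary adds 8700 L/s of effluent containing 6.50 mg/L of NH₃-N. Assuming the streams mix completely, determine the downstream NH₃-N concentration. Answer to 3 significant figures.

Mixed concentration C = ΣQC/ΣQ = (38300·0.2600 + 8700·6.500) / 47000 = 66510/47000 = 1.415 mg/L.

1.42 mg/L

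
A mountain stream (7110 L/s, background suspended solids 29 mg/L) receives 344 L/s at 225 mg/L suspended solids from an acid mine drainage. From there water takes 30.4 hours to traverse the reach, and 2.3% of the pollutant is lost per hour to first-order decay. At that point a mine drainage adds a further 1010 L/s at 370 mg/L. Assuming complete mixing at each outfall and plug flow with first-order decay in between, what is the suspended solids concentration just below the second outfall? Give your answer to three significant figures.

60.7 mg/L

Conservation of mass: C = (7110·29.00 + 344.0·225.0) / 7454 = 283600/7454 = 38.05 mg/L; combined flow 7454 L/s.
2.3%/h lost → k = −ln(1 − 0.023) = 0.02327 h⁻¹.
First-order decay: C = 38.05·exp(−k·t) = 38.05·0.4929 = 18.75 mg/L.
Second outfall: C = (7454·18.75 + 1010·370.0)/8464 = 60.67 mg/L.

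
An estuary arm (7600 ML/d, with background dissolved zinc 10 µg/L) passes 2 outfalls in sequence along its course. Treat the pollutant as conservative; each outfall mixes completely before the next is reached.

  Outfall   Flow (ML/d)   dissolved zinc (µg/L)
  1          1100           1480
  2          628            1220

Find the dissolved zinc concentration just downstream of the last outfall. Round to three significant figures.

After outfall 1: Q = 7600 + 1100 = 8700 ML/d; C = (7600·10.00 + 1100·1480)/8700 = 195.9 µg/L.
After outfall 2: Q = 8700 + 628.0 = 9328 ML/d; C = (8700·195.9 + 628.0·1220)/9328 = 264.8 µg/L.

265 µg/L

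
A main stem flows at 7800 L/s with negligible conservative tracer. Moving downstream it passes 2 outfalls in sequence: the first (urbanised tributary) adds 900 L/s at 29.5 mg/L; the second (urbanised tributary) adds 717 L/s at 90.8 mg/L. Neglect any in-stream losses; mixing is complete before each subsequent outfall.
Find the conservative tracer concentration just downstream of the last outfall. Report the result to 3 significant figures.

After outfall 1: Q = 7800 + 900.0 = 8700 L/s; C = (7800·0 + 900.0·29.50)/8700 = 3.052 mg/L.
After outfall 2: Q = 8700 + 717.0 = 9417 L/s; C = (8700·3.052 + 717.0·90.80)/9417 = 9.733 mg/L.

9.73 mg/L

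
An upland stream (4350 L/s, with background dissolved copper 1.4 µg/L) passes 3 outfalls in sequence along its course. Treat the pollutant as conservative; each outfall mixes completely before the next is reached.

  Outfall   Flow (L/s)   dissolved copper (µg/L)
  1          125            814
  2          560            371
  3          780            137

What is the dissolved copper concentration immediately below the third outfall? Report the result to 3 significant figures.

72.7 µg/L

Below outfall 1: Q → 4475 L/s, C = (4350·1.400 + 125.0·814.0)/4475 = 24.10 µg/L.
Below outfall 2: Q → 5035 L/s, C = (4475·24.10 + 560.0·371.0)/5035 = 62.68 µg/L.
Below outfall 3: Q → 5815 L/s, C = (5035·62.68 + 780.0·137.0)/5815 = 72.65 µg/L.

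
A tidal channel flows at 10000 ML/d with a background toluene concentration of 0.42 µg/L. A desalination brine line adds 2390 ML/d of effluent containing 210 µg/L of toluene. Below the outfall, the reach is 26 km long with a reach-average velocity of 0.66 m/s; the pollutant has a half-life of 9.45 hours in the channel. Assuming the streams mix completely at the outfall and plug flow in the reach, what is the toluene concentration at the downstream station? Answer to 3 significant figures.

After mixing, C = (10000·0.4200 + 2390·210.0) / 12390 = 506100/12390 = 40.85 µg/L.
Travel time t = 26·1000 / 0.66 = 39390 s = 10.94 h.
Half-life 9.45 h → k = ln 2 / 9.45 = 0.07335 h⁻¹ = 1.760 d⁻¹.
After decay, C = 40.85 × e^(−kt) = 40.85 × 0.4481 = 18.31 µg/L.

18.3 µg/L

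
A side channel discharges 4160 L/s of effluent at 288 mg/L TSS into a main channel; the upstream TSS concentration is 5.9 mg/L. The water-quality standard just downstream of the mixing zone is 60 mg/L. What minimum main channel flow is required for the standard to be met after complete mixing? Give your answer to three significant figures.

Set C_mix = 60: (Q·5.900 + 4160·288.0) / (Q + 4160) = 60
→ Q = 4160·(288.0 − 60)/(60 − 5.900) = 17530 L/s.

17500 L/s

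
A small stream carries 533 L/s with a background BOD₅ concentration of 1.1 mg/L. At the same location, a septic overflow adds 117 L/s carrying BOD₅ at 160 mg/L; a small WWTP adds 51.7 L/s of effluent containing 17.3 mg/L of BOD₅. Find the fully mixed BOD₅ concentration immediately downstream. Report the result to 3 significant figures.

28.8 mg/L

Mixed concentration C = ΣQC/ΣQ = (533.0·1.100 + 117.0·160.0 + 51.70·17.30) / 701.7 = 20200/701.7 = 28.79 mg/L.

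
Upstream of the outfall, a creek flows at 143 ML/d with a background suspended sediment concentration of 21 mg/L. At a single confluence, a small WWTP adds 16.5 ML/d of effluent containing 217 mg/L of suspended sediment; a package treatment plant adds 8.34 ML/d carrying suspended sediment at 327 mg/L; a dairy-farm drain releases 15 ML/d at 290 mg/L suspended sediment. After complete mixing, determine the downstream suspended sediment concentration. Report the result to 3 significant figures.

74.7 mg/L

Mixed concentration C = ΣQC/ΣQ = (143.0·21.00 + 16.50·217.0 + 8.340·327.0 + 15.00·290.0) / 182.8 = 13660/182.8 = 74.71 mg/L.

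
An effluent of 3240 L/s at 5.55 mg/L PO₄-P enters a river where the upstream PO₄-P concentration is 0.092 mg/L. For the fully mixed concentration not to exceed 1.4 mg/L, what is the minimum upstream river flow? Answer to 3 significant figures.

Set C_mix = 1.4: (Q·0.09200 + 3240·5.550) / (Q + 3240) = 1.4
→ Q = 3240·(5.550 − 1.4)/(1.4 − 0.09200) = 10280 L/s.

10300 L/s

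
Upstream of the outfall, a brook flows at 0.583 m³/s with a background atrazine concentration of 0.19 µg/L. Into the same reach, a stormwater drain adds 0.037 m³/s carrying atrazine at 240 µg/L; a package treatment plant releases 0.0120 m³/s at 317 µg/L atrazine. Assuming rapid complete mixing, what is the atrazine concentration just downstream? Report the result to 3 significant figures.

20.2 µg/L

Mass balance: C = (0.5830·0.1900 + 0.03700·240.0 + 0.01200·317.0) / 0.6320 = 12.79/0.6320 = 20.24 µg/L.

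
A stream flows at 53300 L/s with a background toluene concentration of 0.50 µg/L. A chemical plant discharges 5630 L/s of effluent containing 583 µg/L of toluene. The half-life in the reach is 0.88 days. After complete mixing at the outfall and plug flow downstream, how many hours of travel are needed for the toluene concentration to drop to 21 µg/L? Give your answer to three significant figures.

Flow-weighted average: C = (53300·0.5000 + 5630·583.0) / 58930 = 3309000/58930 = 56.15 µg/L.
Half-life 0.88 d → k = ln 2 / 0.88 = 0.7877 d⁻¹.
56.15·exp(−k·t) = 21 → t = ln(56.15/21)/k = 107900 s = 29.97 h.

30.0 h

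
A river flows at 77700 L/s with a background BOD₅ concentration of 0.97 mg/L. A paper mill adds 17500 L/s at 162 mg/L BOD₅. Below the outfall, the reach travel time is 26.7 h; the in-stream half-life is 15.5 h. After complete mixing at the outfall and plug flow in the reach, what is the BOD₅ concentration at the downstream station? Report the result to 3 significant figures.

Flow-weighted average: C = (77700·0.9700 + 17500·162.0) / 95200 = 2910000/95200 = 30.57 mg/L.
Half-life 15.5 h → k = ln 2 / 15.5 = 0.04472 h⁻¹ = 1.073 d⁻¹.
Applying C = C₀e^(−kt): 30.57 × 0.3030 = 9.263 mg/L.

9.26 mg/L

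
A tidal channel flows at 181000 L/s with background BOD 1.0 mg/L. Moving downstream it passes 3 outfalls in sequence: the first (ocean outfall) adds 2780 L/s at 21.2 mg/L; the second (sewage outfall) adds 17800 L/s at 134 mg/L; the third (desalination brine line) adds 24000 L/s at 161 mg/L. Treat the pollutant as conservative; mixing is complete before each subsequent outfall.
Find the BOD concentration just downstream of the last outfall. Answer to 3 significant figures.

After outfall 1: Q = 181000 + 2780 = 183800 L/s; C = (181000·1.000 + 2780·21.20)/183800 = 1.306 mg/L.
After outfall 2: Q = 183800 + 17800 = 201600 L/s; C = (183800·1.306 + 17800·134.0)/201600 = 13.02 mg/L.
After outfall 3: Q = 201600 + 24000 = 225600 L/s; C = (201600·13.02 + 24000·161.0)/225600 = 28.77 mg/L.

28.8 mg/L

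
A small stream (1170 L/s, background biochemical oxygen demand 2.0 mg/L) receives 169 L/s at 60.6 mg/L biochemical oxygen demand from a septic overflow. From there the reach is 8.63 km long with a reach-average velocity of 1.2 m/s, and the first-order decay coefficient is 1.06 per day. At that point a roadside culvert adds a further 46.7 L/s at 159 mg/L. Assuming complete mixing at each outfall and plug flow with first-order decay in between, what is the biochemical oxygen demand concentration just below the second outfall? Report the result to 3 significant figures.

After mixing, C = (1170·2.000 + 169.0·60.60) / 1339 = 12580/1339 = 9.396 mg/L; combined flow 1339 L/s.
Travel time t = 8.63·1000 / 1.2 = 7192 s = 1.998 h.
First-order decay: C = 9.396·exp(−k·t) = 9.396·0.9155 = 8.603 mg/L.
Second outfall: C = (1339·8.603 + 46.70·159.0)/1386 = 13.67 mg/L.

13.7 mg/L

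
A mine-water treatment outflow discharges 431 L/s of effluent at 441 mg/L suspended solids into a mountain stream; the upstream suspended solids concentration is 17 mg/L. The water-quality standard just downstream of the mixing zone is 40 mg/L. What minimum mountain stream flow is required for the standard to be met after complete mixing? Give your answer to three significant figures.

Set C_mix = 40: (Q·17.00 + 431.0·441.0) / (Q + 431.0) = 40
→ Q = 431.0·(441.0 − 40)/(40 − 17.00) = 7514 L/s.

7510 L/s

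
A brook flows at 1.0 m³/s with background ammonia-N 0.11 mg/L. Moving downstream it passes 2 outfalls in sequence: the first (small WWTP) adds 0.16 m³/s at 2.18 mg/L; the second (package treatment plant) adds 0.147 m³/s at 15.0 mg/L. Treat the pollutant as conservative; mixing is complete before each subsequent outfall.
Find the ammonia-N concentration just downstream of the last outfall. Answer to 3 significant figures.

After outfall 1: Q = 1.000 + 0.1600 = 1.160 m³/s; C = (1.000·0.1100 + 0.1600·2.180)/1.160 = 0.3955 mg/L.
After outfall 2: Q = 1.160 + 0.1470 = 1.307 m³/s; C = (1.160·0.3955 + 0.1470·15.00)/1.307 = 2.038 mg/L.

2.04 mg/L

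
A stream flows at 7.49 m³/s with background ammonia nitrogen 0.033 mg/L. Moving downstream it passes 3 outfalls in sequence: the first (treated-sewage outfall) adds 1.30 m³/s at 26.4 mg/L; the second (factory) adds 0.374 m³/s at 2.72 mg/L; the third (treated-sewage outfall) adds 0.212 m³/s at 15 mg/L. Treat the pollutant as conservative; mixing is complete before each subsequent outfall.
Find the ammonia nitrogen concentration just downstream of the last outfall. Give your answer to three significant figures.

Outfall 1: combined Q = 8.790 m³/s; C = (7.490·0.03300 + 1.300·26.40)/8.790 = 3.933 mg/L.
Outfall 2: combined Q = 9.164 m³/s; C = (8.790·3.933 + 0.3740·2.720)/9.164 = 3.883 mg/L.
Outfall 3: combined Q = 9.376 m³/s; C = (9.164·3.883 + 0.2120·15.00)/9.376 = 4.134 mg/L.

4.13 mg/L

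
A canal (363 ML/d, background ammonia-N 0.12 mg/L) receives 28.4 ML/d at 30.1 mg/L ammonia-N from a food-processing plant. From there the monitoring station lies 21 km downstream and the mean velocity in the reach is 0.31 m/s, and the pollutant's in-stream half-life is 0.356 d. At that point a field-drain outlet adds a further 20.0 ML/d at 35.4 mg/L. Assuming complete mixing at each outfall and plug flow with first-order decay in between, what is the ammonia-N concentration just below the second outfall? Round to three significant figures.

Mass balance: C = (363.0·0.1200 + 28.40·30.10) / 391.4 = 898.4/391.4 = 2.295 mg/L; combined flow 391.4 ML/d.
Travel time t = 21·1000 / 0.31 = 67740 s = 18.82 h.
Half-life 0.356 d → k = ln 2 / 0.356 = 1.947 d⁻¹.
First-order decay: C = 2.295·exp(−k·t) = 2.295·0.2173 = 0.4987 mg/L.
At the second outfall, C = (391.4·0.4987 + 20.00·35.40) / (391.4 + 20.00) = 2.195 mg/L.

2.20 mg/L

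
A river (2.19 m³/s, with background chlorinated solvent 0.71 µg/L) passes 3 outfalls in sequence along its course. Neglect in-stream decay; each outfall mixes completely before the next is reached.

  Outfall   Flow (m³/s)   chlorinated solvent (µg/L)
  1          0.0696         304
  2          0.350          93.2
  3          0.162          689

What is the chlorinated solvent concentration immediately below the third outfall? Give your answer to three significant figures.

60.2 µg/L

Below outfall 1: Q → 2.260 m³/s, C = (2.190·0.7100 + 0.06960·304.0)/2.260 = 10.05 µg/L.
Below outfall 2: Q → 2.610 m³/s, C = (2.260·10.05 + 0.3500·93.20)/2.610 = 21.20 µg/L.
Below outfall 3: Q → 2.772 m³/s, C = (2.610·21.20 + 0.1620·689.0)/2.772 = 60.24 µg/L.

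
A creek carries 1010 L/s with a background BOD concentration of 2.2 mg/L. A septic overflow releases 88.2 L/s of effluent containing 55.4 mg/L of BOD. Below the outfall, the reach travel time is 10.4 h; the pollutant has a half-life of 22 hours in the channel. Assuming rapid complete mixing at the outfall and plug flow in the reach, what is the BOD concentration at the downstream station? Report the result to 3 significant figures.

Conservation of mass: C = (1010·2.200 + 88.20·55.40) / 1098 = 7108/1098 = 6.473 mg/L.
Half-life 22 h → k = ln 2 / 22 = 0.03151 h⁻¹ = 0.7562 d⁻¹.
Applying C = C₀e^(−kt): 6.473 × 0.7206 = 4.664 mg/L.

4.66 mg/L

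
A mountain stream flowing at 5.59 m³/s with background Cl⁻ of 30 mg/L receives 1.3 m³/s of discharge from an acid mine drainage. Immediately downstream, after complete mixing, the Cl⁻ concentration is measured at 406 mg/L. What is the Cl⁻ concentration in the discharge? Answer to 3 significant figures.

Mass balance: 5.590·30.00 + 1.300·Cₑ = 6.890·406.0
→ Cₑ = (6.890·406.0 − 5.590·30.00) / 1.300 = 2023 mg/L.

2020 mg/L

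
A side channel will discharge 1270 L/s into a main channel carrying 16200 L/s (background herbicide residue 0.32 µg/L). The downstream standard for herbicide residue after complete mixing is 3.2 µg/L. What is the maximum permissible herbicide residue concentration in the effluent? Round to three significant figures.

39.9 µg/L

At the limit, (Qr·Cr + Qe·Cₑ)/(Qr + Qe) = 3.2:
Cₑ = (17470·3.2 − 16200·0.3200) / 1270 = 39.94 µg/L.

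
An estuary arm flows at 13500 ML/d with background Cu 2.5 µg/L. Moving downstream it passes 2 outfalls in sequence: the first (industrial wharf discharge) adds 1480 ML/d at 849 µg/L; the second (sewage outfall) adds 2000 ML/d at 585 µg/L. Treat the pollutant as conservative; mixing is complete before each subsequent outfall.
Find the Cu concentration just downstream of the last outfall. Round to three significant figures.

Outfall 1: combined Q = 14980 ML/d; C = (13500·2.500 + 1480·849.0)/14980 = 86.13 µg/L.
Outfall 2: combined Q = 16980 ML/d; C = (14980·86.13 + 2000·585.0)/16980 = 144.9 µg/L.

145 µg/L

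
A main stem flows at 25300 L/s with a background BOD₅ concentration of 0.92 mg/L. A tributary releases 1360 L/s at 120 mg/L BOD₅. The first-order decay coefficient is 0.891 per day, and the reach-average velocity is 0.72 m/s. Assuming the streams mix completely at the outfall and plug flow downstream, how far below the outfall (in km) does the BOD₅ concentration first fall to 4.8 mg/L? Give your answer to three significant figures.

Flow-weighted average: C = (25300·0.9200 + 1360·120.0) / 26660 = 186500/26660 = 6.995 mg/L.
Set 6.995·exp(−k·t) = 4.8 → t = ln(6.995/4.8)/k = 36510 s = 10.14 h.
Distance = v·t = 0.72·36510 = 26290 m = 26.29 km.

26.3 km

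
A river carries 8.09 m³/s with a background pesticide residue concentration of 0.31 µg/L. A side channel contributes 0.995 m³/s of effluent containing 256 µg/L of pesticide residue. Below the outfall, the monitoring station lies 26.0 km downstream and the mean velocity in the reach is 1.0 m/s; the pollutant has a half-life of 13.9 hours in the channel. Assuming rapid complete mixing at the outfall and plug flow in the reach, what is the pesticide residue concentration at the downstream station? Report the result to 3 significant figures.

19.8 µg/L

Flow-weighted average: C = (8.090·0.3100 + 0.9950·256.0) / 9.085 = 257.2/9.085 = 28.31 µg/L.
Travel time t = 26.0·1000 / 1.0 = 26000 s = 7.222 h.
Half-life 13.9 h → k = ln 2 / 13.9 = 0.04987 h⁻¹ = 1.197 d⁻¹.
Applying C = C₀e^(−kt): 28.31 × 0.6976 = 19.75 µg/L.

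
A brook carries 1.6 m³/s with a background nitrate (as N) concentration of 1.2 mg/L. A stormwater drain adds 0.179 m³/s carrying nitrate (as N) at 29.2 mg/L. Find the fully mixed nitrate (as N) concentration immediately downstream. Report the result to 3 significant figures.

Mixed concentration C = ΣQC/ΣQ = (1.600·1.200 + 0.1790·29.20) / 1.779 = 7.147/1.779 = 4.017 mg/L.

4.02 mg/L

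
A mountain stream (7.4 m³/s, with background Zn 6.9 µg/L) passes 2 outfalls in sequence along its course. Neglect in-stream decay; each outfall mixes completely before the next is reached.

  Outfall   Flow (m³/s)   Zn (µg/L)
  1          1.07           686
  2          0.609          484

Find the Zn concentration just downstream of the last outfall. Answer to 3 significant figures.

Below outfall 1: Q → 8.470 m³/s, C = (7.400·6.900 + 1.070·686.0)/8.470 = 92.69 µg/L.
Below outfall 2: Q → 9.079 m³/s, C = (8.470·92.69 + 0.6090·484.0)/9.079 = 118.9 µg/L.

119 µg/L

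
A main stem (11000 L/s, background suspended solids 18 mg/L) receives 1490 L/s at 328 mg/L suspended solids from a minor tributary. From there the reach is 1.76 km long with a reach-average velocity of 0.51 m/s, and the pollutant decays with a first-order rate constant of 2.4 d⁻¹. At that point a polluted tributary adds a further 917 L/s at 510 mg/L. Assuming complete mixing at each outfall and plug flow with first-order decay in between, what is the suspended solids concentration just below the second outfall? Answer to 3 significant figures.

81.4 mg/L

Mixed concentration C = ΣQC/ΣQ = (11000·18.00 + 1490·328.0) / 12490 = 686700/12490 = 54.98 mg/L; combined flow 12490 L/s.
Travel time t = 1.76·1000 / 0.51 = 3451 s = 0.9586 h.
First-order decay: C = 54.98·exp(−k·t) = 54.98·0.9086 = 49.96 mg/L.
At the second outfall, C = (12490·49.96 + 917.0·510.0) / (12490 + 917.0) = 81.42 mg/L.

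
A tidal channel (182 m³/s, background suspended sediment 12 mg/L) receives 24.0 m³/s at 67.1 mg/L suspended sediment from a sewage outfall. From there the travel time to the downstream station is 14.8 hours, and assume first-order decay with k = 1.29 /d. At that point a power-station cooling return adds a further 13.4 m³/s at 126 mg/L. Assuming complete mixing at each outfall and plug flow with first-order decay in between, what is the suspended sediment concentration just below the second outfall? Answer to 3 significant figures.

After mixing, C = (182.0·12.00 + 24.00·67.10) / 206.0 = 3794/206.0 = 18.42 mg/L; combined flow 206.0 m³/s.
After decay, C = 18.42 × e^(−kt) = 18.42 × 0.4514 = 8.314 mg/L.
Second outfall: C = (206.0·8.314 + 13.40·126.0)/219.4 = 15.50 mg/L.

15.5 mg/L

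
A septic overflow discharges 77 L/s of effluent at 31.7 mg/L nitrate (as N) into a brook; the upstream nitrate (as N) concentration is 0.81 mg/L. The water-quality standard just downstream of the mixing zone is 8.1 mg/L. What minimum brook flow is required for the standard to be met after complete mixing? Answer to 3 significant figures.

Set C_mix = 8.1: (Q·0.8100 + 77.00·31.70) / (Q + 77.00) = 8.1
→ Q = 77.00·(31.70 − 8.1)/(8.1 − 0.8100) = 249.3 L/s.

249 L/s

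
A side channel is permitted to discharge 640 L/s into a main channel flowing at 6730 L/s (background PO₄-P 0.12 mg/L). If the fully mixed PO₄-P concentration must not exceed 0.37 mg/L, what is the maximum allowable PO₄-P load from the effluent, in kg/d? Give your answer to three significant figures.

166 kg/d

Mass balance at the limit: 6730·0.1200 + 640.0·Cₑ = 7370·0.37 → Cₑ = 2.999 mg/L.
640.0 L/s = 0.6400 m³/s. Load = 0.6400 m³/s × 2.999 g/m³ × 86 400 s/d = 165.8 kg/d.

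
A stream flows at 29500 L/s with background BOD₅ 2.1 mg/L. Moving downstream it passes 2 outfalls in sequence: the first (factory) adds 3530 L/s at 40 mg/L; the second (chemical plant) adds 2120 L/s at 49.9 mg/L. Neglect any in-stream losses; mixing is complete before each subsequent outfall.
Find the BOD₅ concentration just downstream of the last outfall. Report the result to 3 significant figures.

8.79 mg/L

Outfall 1: combined Q = 33030 L/s; C = (29500·2.100 + 3530·40.00)/33030 = 6.150 mg/L.
Outfall 2: combined Q = 35150 L/s; C = (33030·6.150 + 2120·49.90)/35150 = 8.789 mg/L.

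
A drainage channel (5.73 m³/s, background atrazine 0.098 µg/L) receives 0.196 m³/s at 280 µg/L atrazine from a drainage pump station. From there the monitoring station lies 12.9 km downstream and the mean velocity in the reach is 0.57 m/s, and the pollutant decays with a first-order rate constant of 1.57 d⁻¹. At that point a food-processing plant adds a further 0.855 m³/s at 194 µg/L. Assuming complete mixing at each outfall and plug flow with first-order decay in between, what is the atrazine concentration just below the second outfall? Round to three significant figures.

29.9 µg/L

Flow-weighted average: C = (5.730·0.09800 + 0.1960·280.0) / 5.926 = 55.44/5.926 = 9.356 µg/L; combined flow 5.926 m³/s.
Travel time t = 12.9·1000 / 0.57 = 22630 s = 6.287 h.
First-order decay: C = 9.356·exp(−k·t) = 9.356·0.6628 = 6.201 µg/L.
At the second outfall, C = (5.926·6.201 + 0.8550·194.0) / (5.926 + 0.8550) = 29.88 µg/L.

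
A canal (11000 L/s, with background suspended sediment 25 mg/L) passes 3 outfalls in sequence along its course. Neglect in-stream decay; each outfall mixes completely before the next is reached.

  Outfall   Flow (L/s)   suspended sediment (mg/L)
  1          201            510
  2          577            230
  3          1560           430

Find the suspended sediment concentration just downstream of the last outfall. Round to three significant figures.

88.5 mg/L

Below outfall 1: Q → 11200 L/s, C = (11000·25.00 + 201.0·510.0)/11200 = 33.70 mg/L.
Below outfall 2: Q → 11780 L/s, C = (11200·33.70 + 577.0·230.0)/11780 = 43.32 mg/L.
Below outfall 3: Q → 13340 L/s, C = (11780·43.32 + 1560·430.0)/13340 = 88.55 mg/L.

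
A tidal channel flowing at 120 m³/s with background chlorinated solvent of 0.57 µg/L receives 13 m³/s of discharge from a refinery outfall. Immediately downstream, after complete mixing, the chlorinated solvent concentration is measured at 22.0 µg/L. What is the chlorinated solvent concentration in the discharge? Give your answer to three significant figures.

Mass balance: 120.0·0.5700 + 13.00·Cₑ = 133.0·22.00
→ Cₑ = (133.0·22.00 − 120.0·0.5700) / 13.00 = 219.8 µg/L.

220 µg/L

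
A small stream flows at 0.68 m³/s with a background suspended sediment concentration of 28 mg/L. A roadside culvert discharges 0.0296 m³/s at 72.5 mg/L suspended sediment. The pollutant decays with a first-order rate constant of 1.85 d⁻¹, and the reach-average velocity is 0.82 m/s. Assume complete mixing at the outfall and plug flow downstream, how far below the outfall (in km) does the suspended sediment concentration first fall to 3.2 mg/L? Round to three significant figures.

Mass balance: C = (0.6800·28.00 + 0.02960·72.50) / 0.7096 = 21.19/0.7096 = 29.86 mg/L.
Set 29.86·exp(−k·t) = 3.2 → t = ln(29.86/3.2)/k = 104300 s = 28.97 h.
Distance = v·t = 0.82·104300 = 85520 m = 85.52 km.

85.5 km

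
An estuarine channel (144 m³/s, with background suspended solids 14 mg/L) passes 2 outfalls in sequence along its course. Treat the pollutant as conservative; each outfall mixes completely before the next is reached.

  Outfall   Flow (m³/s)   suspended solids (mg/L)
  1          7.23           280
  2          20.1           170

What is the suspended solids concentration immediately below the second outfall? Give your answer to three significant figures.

After outfall 1: Q = 144.0 + 7.230 = 151.2 m³/s; C = (144.0·14.00 + 7.230·280.0)/151.2 = 26.72 mg/L.
After outfall 2: Q = 151.2 + 20.10 = 171.3 m³/s; C = (151.2·26.72 + 20.10·170.0)/171.3 = 43.53 mg/L.

43.5 mg/L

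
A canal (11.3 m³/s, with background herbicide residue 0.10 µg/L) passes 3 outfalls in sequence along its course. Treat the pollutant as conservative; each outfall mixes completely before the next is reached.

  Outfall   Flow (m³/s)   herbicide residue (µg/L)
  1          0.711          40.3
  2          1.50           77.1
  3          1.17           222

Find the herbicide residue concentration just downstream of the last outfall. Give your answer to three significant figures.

27.6 µg/L

Outfall 1: combined Q = 12.01 m³/s; C = (11.30·0.1000 + 0.7110·40.30)/12.01 = 2.480 µg/L.
Outfall 2: combined Q = 13.51 m³/s; C = (12.01·2.480 + 1.500·77.10)/13.51 = 10.76 µg/L.
Outfall 3: combined Q = 14.68 m³/s; C = (13.51·10.76 + 1.170·222.0)/14.68 = 27.60 µg/L.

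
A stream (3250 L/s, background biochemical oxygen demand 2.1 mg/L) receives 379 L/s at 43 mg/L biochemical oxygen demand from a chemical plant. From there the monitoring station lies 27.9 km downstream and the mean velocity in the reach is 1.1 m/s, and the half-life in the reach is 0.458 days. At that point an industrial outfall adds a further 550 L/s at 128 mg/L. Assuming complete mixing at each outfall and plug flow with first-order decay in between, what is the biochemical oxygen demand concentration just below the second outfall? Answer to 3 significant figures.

Mixed concentration C = ΣQC/ΣQ = (3250·2.100 + 379.0·43.00) / 3629 = 23120/3629 = 6.371 mg/L; combined flow 3629 L/s.
Travel time t = 27.9·1000 / 1.1 = 25360 s = 7.045 h.
Half-life 0.458 d → k = ln 2 / 0.458 = 1.513 d⁻¹.
Applying C = C₀e^(−kt): 6.371 × 0.6413 = 4.086 mg/L.
At the second outfall, C = (3629·4.086 + 550.0·128.0) / (3629 + 550.0) = 20.39 mg/L.

20.4 mg/L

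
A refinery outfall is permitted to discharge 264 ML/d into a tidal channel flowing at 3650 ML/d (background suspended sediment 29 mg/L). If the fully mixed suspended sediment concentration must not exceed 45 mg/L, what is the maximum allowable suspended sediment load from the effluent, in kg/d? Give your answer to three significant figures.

Mass balance at the limit: 3650·29.00 + 264.0·Cₑ = 3914·45 → Cₑ = 266.2 mg/L.
264.0 ML/d = 3.056 m³/s. Load = 3.056 m³/s × 266.2 g/m³ × 86 400 s/d = 70280 kg/d.

70300 kg/d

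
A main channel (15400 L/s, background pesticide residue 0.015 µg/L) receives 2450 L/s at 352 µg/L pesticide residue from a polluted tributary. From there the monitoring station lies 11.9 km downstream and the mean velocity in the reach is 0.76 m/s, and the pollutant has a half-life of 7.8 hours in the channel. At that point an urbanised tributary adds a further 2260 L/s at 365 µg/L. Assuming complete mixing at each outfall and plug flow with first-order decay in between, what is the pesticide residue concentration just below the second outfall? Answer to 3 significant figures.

70.2 µg/L

After mixing, C = (15400·0.01500 + 2450·352.0) / 17850 = 862600/17850 = 48.33 µg/L; combined flow 17850 L/s.
Travel time t = 11.9·1000 / 0.76 = 15660 s = 4.349 h.
Half-life 7.8 h → k = ln 2 / 7.8 = 0.08887 h⁻¹ = 2.133 d⁻¹.
First-order decay: C = 48.33·exp(−k·t) = 48.33·0.6794 = 32.83 µg/L.
At the second outfall, C = (17850·32.83 + 2260·365.0) / (17850 + 2260) = 70.16 µg/L.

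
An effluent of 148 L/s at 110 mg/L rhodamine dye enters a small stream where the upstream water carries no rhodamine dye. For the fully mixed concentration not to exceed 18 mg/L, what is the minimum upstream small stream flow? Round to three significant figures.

756 L/s

Set C_mix = 18: (Q·0 + 148.0·110.0) / (Q + 148.0) = 18
→ Q = 148.0·(110.0 − 18)/(18 − 0) = 756.4 L/s.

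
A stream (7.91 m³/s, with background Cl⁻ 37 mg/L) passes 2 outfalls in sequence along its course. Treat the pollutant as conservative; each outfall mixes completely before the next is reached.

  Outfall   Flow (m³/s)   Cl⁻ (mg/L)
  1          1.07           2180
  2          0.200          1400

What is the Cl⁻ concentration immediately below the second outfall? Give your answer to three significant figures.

Outfall 1: combined Q = 8.980 m³/s; C = (7.910·37.00 + 1.070·2180)/8.980 = 292.3 mg/L.
Outfall 2: combined Q = 9.180 m³/s; C = (8.980·292.3 + 0.2000·1400)/9.180 = 316.5 mg/L.

316 mg/L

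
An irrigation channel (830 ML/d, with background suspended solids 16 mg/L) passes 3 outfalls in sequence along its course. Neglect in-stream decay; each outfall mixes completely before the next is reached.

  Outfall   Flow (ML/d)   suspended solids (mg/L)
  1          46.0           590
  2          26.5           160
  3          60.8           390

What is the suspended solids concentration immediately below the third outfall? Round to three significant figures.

Below outfall 1: Q → 876.0 ML/d, C = (830.0·16.00 + 46.00·590.0)/876.0 = 46.14 mg/L.
Below outfall 2: Q → 902.5 ML/d, C = (876.0·46.14 + 26.50·160.0)/902.5 = 49.48 mg/L.
Below outfall 3: Q → 963.3 ML/d, C = (902.5·49.48 + 60.80·390.0)/963.3 = 70.98 mg/L.

71.0 mg/L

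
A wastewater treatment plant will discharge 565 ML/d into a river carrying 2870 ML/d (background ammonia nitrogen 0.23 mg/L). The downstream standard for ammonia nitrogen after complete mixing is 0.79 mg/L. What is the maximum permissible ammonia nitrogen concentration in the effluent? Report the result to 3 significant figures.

3.63 mg/L

At the limit, (Qr·Cr + Qe·Cₑ)/(Qr + Qe) = 0.79:
Cₑ = (3435·0.79 − 2870·0.2300) / 565.0 = 3.635 mg/L.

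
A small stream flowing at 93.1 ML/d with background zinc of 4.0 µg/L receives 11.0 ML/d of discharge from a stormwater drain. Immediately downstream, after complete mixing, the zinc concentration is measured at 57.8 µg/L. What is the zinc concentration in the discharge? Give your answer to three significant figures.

513 µg/L

Mass balance: 93.10·4.000 + 11.00·Cₑ = 104.1·57.80
→ Cₑ = (104.1·57.80 − 93.10·4.000) / 11.00 = 513.1 µg/L.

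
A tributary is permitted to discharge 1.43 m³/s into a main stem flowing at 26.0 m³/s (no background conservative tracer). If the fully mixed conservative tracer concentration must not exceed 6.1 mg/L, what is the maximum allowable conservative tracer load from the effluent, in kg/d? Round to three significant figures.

14500 kg/d

Mass balance at the limit: 26.00·0 + 1.430·Cₑ = 27.43·6.1 → Cₑ = 117.0 mg/L.
Load = 1.430 m³/s × 117.0 g/m³ × 86 400 s/d = 14460 kg/d.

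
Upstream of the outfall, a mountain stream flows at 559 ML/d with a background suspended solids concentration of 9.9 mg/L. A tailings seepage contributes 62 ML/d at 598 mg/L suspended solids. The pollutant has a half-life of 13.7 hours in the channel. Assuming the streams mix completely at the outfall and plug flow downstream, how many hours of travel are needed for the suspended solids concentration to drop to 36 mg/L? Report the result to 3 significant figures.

12.7 h

Flow-weighted average: C = (559.0·9.900 + 62.00·598.0) / 621.0 = 42610/621.0 = 68.62 mg/L.
Half-life 13.7 h → k = ln 2 / 13.7 = 0.05059 h⁻¹ = 1.214 d⁻¹.
68.62·exp(−k·t) = 36 → t = ln(68.62/36)/k = 45890 s = 12.75 h.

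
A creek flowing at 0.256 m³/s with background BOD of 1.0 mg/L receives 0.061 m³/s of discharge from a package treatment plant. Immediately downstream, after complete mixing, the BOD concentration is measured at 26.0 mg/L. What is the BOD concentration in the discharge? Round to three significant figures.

Mass balance: 0.2560·1.000 + 0.06100·Cₑ = 0.3170·26.00
→ Cₑ = (0.3170·26.00 − 0.2560·1.000) / 0.06100 = 130.9 mg/L.

131 mg/L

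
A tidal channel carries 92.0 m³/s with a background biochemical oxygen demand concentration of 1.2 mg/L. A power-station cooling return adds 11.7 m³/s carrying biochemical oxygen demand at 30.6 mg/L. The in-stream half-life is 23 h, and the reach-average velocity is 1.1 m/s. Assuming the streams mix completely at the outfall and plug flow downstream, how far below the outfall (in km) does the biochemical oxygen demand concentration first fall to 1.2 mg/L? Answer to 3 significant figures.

174 km

After mixing, C = (92.00·1.200 + 11.70·30.60) / 103.7 = 468.4/103.7 = 4.517 mg/L.
Half-life 23 h → k = ln 2 / 23 = 0.03014 h⁻¹ = 0.7233 d⁻¹.
Set 4.517·exp(−k·t) = 1.2 → t = ln(4.517/1.2)/k = 158300 s = 43.98 h.
Distance = v·t = 1.1·158300 = 174200 m = 174.2 km.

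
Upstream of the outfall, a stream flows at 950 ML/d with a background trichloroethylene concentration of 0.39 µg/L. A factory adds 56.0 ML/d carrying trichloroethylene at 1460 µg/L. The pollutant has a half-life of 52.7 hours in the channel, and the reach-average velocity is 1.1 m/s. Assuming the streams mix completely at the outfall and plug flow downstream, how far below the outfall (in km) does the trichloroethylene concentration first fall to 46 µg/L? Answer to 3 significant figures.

Mass balance: C = (950.0·0.3900 + 56.00·1460) / 1006 = 82130/1006 = 81.64 µg/L.
Half-life 52.7 h → k = ln 2 / 52.7 = 0.01315 h⁻¹ = 0.3157 d⁻¹.
Set 81.64·exp(−k·t) = 46 → t = ln(81.64/46)/k = 157000 s = 43.62 h.
Distance = v·t = 1.1·157000 = 172700 m = 172.7 km.

173 km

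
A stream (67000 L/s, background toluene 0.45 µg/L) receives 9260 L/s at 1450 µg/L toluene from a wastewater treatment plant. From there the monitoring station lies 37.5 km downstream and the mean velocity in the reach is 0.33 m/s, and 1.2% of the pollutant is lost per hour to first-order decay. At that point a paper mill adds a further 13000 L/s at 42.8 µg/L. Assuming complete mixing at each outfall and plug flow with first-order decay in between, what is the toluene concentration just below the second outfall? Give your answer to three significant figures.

Mass balance: C = (67000·0.4500 + 9260·1450) / 76260 = 13460000/76260 = 176.5 µg/L; combined flow 76260 L/s.
Travel time t = 37.5·1000 / 0.33 = 113600 s = 31.57 h.
1.2%/h lost → k = −ln(1 − 0.012) = 0.01207 h⁻¹.
First-order decay: C = 176.5·exp(−k·t) = 176.5·0.6831 = 120.5 µg/L.
At the second outfall, C = (76260·120.5 + 13000·42.80) / (76260 + 13000) = 109.2 µg/L.

109 µg/L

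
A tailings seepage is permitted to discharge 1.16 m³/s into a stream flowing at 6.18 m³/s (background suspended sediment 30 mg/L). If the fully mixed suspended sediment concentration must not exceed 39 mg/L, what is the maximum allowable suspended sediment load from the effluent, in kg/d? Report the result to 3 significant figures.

Mass balance at the limit: 6.180·30.00 + 1.160·Cₑ = 7.340·39 → Cₑ = 86.95 mg/L.
Load = 1.160 m³/s × 86.95 g/m³ × 86 400 s/d = 8714 kg/d.

8710 kg/d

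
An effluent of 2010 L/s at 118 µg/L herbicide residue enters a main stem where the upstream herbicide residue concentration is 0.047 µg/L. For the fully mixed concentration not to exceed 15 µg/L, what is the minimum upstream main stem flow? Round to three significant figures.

13800 L/s

Set C_mix = 15: (Q·0.04700 + 2010·118.0) / (Q + 2010) = 15
→ Q = 2010·(118.0 − 15)/(15 − 0.04700) = 13850 L/s.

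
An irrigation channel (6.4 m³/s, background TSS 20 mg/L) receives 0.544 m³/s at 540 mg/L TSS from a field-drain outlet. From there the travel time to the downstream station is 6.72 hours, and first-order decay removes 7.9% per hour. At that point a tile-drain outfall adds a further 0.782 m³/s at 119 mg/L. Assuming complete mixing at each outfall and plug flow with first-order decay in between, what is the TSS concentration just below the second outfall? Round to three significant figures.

Conservation of mass: C = (6.400·20.00 + 0.5440·540.0) / 6.944 = 421.8/6.944 = 60.74 mg/L; combined flow 6.944 m³/s.
7.9%/h lost → k = −ln(1 − 0.079) = 0.08230 h⁻¹.
Applying C = C₀e^(−kt): 60.74 × 0.5752 = 34.94 mg/L.
Second outfall: C = (6.944·34.94 + 0.7820·119.0)/7.726 = 43.45 mg/L.

43.4 mg/L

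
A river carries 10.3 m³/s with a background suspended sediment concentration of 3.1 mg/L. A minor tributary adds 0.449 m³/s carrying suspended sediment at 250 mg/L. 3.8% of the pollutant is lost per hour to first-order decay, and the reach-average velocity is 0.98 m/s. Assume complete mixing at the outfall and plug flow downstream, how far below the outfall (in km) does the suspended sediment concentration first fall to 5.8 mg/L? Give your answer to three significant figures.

After mixing, C = (10.30·3.100 + 0.4490·250.0) / 10.75 = 144.2/10.75 = 13.41 mg/L.
3.8%/h lost → k = −ln(1 − 0.038) = 0.03874 h⁻¹.
Set 13.41·exp(−k·t) = 5.8 → t = ln(13.41/5.8)/k = 77910 s = 21.64 h.
Distance = v·t = 0.98·77910 = 76350 m = 76.35 km.

76.3 km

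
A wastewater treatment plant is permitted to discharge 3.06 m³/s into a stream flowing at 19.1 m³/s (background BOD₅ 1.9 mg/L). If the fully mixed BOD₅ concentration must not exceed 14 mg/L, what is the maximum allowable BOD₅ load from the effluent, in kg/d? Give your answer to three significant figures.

23700 kg/d

Mass balance at the limit: 19.10·1.900 + 3.060·Cₑ = 22.16·14 → Cₑ = 89.53 mg/L.
Load = 3.060 m³/s × 89.53 g/m³ × 86 400 s/d = 23670 kg/d.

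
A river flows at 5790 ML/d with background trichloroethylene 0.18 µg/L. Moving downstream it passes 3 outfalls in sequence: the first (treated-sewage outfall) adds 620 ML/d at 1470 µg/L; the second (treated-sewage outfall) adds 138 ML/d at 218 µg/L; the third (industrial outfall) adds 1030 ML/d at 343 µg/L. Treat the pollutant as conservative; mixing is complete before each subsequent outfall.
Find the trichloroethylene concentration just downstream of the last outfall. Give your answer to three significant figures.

171 µg/L

Below outfall 1: Q → 6410 ML/d, C = (5790·0.1800 + 620.0·1470)/6410 = 142.3 µg/L.
Below outfall 2: Q → 6548 ML/d, C = (6410·142.3 + 138.0·218.0)/6548 = 143.9 µg/L.
Below outfall 3: Q → 7578 ML/d, C = (6548·143.9 + 1030·343.0)/7578 = 171.0 µg/L.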